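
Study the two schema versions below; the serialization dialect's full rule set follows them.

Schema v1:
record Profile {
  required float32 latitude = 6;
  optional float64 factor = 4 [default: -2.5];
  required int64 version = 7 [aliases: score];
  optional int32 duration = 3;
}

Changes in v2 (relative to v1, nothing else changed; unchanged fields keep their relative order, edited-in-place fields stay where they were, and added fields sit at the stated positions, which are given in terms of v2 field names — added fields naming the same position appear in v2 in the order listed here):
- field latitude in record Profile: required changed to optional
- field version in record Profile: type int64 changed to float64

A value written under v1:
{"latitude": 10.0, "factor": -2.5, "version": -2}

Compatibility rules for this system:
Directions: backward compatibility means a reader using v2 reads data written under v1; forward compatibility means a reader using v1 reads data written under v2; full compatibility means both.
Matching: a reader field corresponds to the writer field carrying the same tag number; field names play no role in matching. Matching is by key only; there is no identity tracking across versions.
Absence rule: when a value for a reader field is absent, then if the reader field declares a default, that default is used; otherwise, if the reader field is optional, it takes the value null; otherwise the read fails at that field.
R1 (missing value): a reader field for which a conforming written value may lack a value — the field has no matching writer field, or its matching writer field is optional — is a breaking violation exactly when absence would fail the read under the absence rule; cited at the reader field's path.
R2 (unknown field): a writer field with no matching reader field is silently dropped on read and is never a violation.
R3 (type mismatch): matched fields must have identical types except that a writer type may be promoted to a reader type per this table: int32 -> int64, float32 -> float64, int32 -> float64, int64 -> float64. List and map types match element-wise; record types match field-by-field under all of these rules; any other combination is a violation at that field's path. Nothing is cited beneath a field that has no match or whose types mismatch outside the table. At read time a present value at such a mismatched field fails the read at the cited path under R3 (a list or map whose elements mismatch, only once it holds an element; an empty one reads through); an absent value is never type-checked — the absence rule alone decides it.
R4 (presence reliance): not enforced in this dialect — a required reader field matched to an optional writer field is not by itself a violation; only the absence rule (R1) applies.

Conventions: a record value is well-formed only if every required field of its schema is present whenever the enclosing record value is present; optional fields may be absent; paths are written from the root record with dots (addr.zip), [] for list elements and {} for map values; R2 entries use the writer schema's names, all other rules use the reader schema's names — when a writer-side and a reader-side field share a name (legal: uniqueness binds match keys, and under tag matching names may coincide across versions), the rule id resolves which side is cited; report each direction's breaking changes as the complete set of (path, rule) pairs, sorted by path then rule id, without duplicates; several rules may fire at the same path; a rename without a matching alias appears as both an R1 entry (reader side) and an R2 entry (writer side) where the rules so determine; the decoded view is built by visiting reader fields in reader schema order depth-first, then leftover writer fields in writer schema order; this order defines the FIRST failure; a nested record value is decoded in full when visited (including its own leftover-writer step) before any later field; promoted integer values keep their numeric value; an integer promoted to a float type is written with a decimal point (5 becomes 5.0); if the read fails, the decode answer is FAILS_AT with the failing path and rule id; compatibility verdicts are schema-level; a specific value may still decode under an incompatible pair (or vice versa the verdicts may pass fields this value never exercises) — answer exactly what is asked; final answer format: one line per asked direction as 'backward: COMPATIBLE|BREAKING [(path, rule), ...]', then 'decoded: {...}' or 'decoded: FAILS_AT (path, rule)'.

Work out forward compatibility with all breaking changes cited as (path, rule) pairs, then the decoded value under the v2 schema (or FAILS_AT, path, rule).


arrows below run writer -> reader for Profile
forward on Profile — v1 reading data written by v2:
  latitude <- latitude (float32 -> float32, writer optional)
  factor <- factor (float64 -> float64, writer optional)
  version <- version (float64 -> int64, writer required)
  duration <- duration (int32 -> int32, writer optional)
  breaking: (latitude, R1)
  breaking: (version, R3)
  => 2 violation(s): forward is BREAKING for Profile
decode (reader v2):
  latitude := 10.0
  factor := -2.5
  version := -2.0 (int64 -> float64)
  duration := null (absent, optional -> null)
  => decoded: {"latitude": 10.0, "factor": -2.5, "version": -2.0, "duration": null}

forward: BREAKING [(latitude, R1), (version, R3)]; decoded: {"latitude": 10.0, "factor": -2.5, "version": -2.0, "duration": null}


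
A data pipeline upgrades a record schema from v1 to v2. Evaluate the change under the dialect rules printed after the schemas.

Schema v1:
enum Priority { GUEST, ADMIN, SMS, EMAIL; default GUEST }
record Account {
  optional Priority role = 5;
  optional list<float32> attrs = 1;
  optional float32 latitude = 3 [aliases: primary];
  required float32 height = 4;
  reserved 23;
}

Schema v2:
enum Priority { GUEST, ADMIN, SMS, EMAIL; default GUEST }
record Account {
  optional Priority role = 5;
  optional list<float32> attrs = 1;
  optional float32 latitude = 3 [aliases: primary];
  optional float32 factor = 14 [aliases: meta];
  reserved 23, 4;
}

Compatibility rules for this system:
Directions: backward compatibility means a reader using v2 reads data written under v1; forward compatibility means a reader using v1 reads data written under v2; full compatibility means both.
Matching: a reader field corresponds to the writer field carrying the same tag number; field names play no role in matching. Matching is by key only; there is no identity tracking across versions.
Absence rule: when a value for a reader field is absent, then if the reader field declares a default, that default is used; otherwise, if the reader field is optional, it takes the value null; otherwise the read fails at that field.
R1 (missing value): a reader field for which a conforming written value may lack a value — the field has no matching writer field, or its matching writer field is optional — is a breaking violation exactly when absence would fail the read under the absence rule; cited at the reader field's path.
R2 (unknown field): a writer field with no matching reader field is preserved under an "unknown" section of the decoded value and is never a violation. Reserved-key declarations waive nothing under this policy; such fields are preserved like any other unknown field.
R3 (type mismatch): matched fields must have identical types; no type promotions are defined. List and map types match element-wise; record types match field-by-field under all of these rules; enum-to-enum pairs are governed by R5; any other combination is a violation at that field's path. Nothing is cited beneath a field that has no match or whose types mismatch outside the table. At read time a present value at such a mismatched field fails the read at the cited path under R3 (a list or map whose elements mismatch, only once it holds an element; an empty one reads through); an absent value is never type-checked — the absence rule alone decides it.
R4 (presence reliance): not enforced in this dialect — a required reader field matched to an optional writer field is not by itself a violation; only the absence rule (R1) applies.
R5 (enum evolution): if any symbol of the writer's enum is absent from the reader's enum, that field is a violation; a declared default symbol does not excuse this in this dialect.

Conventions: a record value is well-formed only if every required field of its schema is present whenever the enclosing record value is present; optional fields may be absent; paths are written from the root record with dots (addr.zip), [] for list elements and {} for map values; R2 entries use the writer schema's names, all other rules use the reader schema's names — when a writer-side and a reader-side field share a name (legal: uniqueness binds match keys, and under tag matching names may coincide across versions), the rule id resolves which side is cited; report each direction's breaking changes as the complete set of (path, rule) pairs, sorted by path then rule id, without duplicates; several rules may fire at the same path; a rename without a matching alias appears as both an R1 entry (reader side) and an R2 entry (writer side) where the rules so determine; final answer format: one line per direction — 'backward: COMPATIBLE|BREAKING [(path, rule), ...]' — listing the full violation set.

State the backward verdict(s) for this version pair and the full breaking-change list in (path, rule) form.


arrows below run writer -> reader for Account
checking backward for Account: reader v2 against writer v1:
  role: paired with writer role (Priority -> Priority; writer optional)
  attrs: paired with writer attrs (list<float32> -> list<float32>; writer optional)
  latitude: paired with writer latitude (float32 -> float32; writer optional)
  factor has no writer counterpart
  height (writer side), unknown to reader
  => backward: COMPATIBLE
checking off the Account differences that do not matter here:
  removed field height from record Account (its key 4 joins the reserved list) -> matters only for Account's forward compatibility — outside the asked direction
  added field factor to record Account: optional float32, tag 14 (in v2 it sits last) -> inert for the asked Account verdict: nothing fires

backward: COMPATIBLE []


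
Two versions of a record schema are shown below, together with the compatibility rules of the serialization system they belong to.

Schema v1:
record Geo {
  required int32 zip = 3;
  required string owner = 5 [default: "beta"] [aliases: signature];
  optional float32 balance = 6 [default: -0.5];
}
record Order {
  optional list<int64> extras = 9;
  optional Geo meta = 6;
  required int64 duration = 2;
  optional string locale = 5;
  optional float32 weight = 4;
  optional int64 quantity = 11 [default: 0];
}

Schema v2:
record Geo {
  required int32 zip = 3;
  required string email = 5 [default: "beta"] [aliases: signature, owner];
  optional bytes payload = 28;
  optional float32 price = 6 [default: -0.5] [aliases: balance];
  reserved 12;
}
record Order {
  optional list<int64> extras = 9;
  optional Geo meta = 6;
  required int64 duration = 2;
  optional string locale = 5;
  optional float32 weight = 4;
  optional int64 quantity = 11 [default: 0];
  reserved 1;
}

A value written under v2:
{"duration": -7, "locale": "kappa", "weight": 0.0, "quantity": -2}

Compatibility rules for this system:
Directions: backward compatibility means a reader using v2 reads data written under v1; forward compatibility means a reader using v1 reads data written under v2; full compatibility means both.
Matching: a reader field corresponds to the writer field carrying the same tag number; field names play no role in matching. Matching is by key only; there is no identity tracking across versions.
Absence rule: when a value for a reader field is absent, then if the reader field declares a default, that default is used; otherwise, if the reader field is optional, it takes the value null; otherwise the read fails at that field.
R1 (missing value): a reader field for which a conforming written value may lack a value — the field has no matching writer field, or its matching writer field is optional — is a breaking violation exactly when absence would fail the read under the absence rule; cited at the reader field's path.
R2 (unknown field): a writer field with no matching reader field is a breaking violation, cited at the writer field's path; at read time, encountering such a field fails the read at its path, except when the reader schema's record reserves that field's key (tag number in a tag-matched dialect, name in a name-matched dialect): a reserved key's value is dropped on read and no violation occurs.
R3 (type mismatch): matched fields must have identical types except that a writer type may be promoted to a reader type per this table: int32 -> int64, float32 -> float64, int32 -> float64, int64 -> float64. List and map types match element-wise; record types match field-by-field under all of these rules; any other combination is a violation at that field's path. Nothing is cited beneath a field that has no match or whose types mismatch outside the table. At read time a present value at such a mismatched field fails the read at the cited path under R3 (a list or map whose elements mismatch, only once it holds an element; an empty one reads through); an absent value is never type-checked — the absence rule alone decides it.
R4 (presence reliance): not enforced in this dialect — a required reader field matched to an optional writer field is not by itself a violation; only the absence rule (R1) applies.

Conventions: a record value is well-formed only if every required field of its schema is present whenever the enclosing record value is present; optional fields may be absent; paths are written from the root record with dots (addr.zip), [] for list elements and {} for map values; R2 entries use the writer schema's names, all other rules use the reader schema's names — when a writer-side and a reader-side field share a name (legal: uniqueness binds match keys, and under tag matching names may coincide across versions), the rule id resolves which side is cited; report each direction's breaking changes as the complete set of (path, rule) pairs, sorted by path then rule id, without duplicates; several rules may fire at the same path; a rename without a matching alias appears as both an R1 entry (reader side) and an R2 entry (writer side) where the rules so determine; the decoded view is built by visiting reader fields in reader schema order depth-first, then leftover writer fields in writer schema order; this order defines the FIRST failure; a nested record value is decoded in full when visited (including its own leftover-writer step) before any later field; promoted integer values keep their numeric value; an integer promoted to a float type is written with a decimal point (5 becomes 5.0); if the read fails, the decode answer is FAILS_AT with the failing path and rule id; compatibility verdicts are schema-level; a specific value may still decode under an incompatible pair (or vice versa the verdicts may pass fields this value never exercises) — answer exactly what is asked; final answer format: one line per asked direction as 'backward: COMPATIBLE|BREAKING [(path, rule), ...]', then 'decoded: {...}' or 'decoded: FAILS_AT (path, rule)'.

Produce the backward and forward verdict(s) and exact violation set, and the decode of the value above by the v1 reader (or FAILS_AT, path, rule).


in Order below, arrows point writer -> reader
backward analysis of Order with v2 as reader and v1 as writer:
  extras: list<int64> -> list<int64>, writer optional; from extras
  meta: Geo -> Geo, writer optional; from meta
  duration: int64 -> int64, writer required; from duration
  locale: string -> string, writer optional; from locale
  weight: float32 -> float32, writer optional; from weight
  quantity: int64 -> int64, writer optional; from quantity
  meta.zip: int32 -> int32, writer required; from meta.zip
  meta.email: string -> string, writer required; from meta.owner
  meta.payload: no writer match
  meta.price: float32 -> float32, writer optional; from meta.balance
  => backward: COMPATIBLE
forward analysis of Order with v1 as reader and v2 as writer:
  extras: list<int64> -> list<int64>, writer optional; from extras
  meta: Geo -> Geo, writer optional; from meta
  duration: int64 -> int64, writer required; from duration
  locale: string -> string, writer optional; from locale
  weight: float32 -> float32, writer optional; from weight
  quantity: int64 -> int64, writer optional; from quantity
  meta.zip: int32 -> int32, writer required; from meta.zip
  meta.owner: string -> string, writer required; from meta.email
  meta.balance: float32 -> float32, writer optional; from meta.price
  meta.payload (writer side), unknown to reader
  rule R2 violated at meta.payload
  => 1 violation(s): forward is BREAKING for Order
decode (reader v1):
  extras := null (not supplied -> null)
  meta := null (not supplied -> null)
  duration := -7
  locale := "kappa"
  weight := 0.0
  quantity := -2
  => decoded: {"extras": null, "meta": null, "duration": -7, "locale": "kappa", "weight": 0.0, "quantity": -2}

backward: COMPATIBLE []; forward: BREAKING [(meta.payload, R2)]; decoded: {"extras": null, "meta": null, "duration": -7, "locale": "kappa", "weight": 0.0, "quantity": -2}


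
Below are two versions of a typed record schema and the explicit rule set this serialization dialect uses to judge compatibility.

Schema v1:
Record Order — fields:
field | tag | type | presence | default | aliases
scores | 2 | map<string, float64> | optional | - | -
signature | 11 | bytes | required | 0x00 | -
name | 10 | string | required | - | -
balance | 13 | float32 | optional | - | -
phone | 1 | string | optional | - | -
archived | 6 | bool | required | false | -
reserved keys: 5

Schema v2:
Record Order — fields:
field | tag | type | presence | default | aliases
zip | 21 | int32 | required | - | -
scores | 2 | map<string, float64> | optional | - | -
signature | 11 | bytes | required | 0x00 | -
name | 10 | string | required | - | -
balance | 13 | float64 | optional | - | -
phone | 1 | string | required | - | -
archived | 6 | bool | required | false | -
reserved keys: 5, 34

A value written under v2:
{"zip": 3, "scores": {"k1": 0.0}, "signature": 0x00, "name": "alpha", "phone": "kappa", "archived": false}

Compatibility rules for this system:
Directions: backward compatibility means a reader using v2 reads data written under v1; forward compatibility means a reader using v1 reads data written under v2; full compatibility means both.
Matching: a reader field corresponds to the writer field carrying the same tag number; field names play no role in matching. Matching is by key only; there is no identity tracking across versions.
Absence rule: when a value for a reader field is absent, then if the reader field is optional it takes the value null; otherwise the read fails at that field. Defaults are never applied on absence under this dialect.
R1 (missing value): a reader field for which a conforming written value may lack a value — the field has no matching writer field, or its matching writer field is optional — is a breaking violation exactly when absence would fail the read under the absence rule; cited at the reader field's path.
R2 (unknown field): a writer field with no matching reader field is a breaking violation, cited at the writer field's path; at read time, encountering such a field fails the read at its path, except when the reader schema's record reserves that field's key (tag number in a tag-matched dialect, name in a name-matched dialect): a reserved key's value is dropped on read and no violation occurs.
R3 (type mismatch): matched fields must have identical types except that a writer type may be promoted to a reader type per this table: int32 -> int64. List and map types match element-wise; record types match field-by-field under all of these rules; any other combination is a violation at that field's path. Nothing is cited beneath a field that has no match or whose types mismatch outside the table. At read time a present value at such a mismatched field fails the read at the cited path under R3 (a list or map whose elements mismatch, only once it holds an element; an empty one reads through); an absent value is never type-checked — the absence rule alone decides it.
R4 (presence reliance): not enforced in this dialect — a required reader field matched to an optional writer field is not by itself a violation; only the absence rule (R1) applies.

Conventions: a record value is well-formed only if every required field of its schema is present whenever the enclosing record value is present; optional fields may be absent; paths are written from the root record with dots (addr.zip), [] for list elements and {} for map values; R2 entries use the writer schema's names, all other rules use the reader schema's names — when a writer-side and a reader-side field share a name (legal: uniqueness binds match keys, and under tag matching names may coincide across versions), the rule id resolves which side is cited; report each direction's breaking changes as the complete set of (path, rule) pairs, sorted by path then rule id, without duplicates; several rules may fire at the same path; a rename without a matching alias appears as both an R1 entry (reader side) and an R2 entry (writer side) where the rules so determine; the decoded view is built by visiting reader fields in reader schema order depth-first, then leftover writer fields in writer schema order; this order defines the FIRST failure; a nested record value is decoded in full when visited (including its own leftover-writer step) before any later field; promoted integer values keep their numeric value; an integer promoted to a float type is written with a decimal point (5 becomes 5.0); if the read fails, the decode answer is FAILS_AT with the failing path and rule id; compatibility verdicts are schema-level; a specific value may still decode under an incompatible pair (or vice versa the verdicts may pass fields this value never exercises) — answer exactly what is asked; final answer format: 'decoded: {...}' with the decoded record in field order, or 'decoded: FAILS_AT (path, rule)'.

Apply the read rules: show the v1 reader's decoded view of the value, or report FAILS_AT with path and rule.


arrows below run writer -> reader for Order
decoding the Order value with the v1 reader:
  scores := {"k1": 0.0}
  signature := 0x00
  name := "alpha"
  balance := null (not supplied -> null)
  phone := "kappa"
  archived := false
  read fails at zip under R2 (unknown field)
  => FAILS_AT (zip, R2)
remaining Order differences; none change what is asked:
  field phone in record Order: optional changed to required -> affects the rule determinations only; this particular Order value decodes identically
  field balance in record Order: type float32 changed to float64 -> affects the rule determinations only; this particular Order value decodes identically

decoded: FAILS_AT (zip, R2)


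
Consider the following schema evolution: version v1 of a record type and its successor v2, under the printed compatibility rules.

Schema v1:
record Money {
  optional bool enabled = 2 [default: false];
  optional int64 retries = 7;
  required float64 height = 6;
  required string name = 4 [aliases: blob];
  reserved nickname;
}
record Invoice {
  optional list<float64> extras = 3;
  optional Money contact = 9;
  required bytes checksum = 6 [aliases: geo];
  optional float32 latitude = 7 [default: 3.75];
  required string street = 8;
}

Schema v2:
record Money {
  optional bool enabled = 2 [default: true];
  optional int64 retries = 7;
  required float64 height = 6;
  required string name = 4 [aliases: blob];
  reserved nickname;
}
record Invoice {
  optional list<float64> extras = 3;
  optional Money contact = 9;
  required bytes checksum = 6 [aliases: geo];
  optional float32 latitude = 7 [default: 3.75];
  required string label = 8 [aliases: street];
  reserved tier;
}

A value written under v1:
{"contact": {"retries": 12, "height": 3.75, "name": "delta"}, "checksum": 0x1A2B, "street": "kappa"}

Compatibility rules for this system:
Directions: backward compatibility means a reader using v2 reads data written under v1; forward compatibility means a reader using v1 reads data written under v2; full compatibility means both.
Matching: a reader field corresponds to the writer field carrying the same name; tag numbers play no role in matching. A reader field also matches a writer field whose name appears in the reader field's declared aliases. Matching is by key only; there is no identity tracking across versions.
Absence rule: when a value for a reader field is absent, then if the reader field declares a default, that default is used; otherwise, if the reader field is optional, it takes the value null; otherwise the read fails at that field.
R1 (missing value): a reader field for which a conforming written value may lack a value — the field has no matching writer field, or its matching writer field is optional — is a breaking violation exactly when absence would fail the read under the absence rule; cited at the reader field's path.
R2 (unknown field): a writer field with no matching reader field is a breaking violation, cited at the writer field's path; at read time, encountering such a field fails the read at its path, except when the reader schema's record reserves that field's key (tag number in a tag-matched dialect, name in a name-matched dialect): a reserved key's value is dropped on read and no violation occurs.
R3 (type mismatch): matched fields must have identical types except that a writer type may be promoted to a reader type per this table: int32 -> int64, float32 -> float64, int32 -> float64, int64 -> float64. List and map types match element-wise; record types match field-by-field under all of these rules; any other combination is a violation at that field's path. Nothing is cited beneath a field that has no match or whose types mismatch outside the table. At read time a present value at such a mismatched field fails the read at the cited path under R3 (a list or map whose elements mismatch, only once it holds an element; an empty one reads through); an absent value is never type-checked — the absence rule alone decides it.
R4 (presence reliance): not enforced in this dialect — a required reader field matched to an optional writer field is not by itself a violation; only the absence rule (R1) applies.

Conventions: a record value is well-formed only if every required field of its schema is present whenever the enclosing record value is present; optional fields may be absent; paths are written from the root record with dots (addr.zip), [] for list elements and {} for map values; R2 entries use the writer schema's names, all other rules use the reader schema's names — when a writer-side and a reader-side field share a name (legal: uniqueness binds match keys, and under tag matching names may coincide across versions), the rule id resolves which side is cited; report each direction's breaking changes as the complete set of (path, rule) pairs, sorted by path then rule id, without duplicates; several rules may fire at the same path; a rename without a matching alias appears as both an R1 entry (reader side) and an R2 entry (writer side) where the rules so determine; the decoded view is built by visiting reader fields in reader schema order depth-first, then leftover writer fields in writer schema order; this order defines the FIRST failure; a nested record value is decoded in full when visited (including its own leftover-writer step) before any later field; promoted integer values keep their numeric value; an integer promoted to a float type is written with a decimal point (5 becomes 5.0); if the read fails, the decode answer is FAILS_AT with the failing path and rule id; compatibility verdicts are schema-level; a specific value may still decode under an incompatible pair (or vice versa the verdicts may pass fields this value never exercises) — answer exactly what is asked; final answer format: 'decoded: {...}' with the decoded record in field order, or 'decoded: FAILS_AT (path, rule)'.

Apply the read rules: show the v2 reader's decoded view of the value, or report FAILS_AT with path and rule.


in Invoice below, arrows point writer -> reader
decode walk for Invoice under reader schema v2:
  extras := null (missing; optional => null)
  contact.enabled := true (missing; default applied)
  contact.retries := 12
  contact.height := 3.75
  contact.name := "delta"
  checksum := 0x1A2B
  latitude := 3.75 (missing; default applied)
  label := "kappa" (from writer street)
  => decoded: {"extras": null, "contact": {"enabled": true, "retries": 12, "height": 3.75, "name": "delta"}, "checksum": 0x1A2B, "latitude": 3.75, "label": "kappa"}

decoded: {"extras": null, "contact": {"enabled": true, "retries": 12, "height": 3.75, "name": "delta"}, "checksum": 0x1A2B, "latitude": 3.75, "label": "kappa"}


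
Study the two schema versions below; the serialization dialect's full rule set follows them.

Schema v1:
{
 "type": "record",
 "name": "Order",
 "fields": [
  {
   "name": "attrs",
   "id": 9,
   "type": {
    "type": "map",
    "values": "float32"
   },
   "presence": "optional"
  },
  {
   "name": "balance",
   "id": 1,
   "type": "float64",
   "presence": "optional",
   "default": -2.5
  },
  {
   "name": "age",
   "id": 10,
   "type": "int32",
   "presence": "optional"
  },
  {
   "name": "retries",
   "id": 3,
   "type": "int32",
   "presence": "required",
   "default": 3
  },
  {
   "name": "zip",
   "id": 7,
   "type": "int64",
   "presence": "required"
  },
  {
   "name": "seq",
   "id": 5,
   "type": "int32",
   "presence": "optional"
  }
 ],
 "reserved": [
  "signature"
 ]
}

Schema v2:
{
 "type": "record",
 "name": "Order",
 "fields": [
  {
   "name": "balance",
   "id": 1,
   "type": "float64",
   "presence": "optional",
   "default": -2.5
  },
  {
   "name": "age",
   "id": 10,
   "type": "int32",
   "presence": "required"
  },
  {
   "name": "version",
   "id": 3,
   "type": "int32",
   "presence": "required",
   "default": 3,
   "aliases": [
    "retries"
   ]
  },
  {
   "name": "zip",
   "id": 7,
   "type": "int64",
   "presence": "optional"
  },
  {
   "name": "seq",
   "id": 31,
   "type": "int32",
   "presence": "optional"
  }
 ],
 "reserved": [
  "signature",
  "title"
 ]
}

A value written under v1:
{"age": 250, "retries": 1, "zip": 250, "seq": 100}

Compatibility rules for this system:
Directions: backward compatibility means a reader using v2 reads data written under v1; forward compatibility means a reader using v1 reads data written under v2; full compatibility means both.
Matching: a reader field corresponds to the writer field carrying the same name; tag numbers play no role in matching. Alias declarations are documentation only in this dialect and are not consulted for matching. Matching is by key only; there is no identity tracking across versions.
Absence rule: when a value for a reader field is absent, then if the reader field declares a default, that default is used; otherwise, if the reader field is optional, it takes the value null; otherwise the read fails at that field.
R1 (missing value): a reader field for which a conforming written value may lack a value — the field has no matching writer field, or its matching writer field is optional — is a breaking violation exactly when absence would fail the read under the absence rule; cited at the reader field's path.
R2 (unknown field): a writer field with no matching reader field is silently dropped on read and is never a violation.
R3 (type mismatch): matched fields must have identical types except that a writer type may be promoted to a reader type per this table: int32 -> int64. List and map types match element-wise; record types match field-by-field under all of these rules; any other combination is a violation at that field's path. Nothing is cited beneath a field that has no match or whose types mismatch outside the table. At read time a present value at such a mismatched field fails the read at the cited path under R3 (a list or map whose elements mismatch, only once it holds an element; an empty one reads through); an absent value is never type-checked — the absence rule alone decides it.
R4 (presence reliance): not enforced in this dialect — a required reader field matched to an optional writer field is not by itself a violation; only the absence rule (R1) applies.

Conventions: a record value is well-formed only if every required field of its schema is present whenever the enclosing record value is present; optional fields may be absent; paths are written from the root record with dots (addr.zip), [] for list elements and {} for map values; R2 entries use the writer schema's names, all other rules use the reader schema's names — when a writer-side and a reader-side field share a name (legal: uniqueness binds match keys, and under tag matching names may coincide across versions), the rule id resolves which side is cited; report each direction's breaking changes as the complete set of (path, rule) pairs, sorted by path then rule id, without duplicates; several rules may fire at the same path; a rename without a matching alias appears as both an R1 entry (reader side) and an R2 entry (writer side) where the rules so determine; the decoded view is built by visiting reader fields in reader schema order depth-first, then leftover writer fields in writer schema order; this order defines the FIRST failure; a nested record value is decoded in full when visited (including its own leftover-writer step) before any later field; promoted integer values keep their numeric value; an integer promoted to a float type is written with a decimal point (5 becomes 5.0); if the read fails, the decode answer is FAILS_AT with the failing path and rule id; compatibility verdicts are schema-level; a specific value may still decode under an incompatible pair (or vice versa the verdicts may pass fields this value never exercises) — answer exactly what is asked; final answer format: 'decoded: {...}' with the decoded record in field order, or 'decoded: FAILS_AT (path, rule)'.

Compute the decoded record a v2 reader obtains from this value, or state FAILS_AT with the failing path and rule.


arrows below run writer -> reader for Order
decode (reader v2):
  balance := -2.5 (no value, default fills)
  age := 250
  version := 3 (no value, default fills)
  zip := 250
  seq := 100
  writer retries: unmatched, discarded
  => decoded: {"balance": -2.5, "age": 250, "version": 3, "zip": 250, "seq": 100}
diffs on Order not affecting the asked answer:
  field zip in record Order: required changed to optional -> matters for Order compatibility verdicts, not for this value's decode
  field age in record Order: optional changed to required -> matters for Order compatibility verdicts, not for this value's decode
  field seq in record Order: tag 5 changed to 31 -> fires no rule on Order under this dialect and leaves the result unchanged

decoded: {"balance": -2.5, "age": 250, "version": 3, "zip": 250, "seq": 100}


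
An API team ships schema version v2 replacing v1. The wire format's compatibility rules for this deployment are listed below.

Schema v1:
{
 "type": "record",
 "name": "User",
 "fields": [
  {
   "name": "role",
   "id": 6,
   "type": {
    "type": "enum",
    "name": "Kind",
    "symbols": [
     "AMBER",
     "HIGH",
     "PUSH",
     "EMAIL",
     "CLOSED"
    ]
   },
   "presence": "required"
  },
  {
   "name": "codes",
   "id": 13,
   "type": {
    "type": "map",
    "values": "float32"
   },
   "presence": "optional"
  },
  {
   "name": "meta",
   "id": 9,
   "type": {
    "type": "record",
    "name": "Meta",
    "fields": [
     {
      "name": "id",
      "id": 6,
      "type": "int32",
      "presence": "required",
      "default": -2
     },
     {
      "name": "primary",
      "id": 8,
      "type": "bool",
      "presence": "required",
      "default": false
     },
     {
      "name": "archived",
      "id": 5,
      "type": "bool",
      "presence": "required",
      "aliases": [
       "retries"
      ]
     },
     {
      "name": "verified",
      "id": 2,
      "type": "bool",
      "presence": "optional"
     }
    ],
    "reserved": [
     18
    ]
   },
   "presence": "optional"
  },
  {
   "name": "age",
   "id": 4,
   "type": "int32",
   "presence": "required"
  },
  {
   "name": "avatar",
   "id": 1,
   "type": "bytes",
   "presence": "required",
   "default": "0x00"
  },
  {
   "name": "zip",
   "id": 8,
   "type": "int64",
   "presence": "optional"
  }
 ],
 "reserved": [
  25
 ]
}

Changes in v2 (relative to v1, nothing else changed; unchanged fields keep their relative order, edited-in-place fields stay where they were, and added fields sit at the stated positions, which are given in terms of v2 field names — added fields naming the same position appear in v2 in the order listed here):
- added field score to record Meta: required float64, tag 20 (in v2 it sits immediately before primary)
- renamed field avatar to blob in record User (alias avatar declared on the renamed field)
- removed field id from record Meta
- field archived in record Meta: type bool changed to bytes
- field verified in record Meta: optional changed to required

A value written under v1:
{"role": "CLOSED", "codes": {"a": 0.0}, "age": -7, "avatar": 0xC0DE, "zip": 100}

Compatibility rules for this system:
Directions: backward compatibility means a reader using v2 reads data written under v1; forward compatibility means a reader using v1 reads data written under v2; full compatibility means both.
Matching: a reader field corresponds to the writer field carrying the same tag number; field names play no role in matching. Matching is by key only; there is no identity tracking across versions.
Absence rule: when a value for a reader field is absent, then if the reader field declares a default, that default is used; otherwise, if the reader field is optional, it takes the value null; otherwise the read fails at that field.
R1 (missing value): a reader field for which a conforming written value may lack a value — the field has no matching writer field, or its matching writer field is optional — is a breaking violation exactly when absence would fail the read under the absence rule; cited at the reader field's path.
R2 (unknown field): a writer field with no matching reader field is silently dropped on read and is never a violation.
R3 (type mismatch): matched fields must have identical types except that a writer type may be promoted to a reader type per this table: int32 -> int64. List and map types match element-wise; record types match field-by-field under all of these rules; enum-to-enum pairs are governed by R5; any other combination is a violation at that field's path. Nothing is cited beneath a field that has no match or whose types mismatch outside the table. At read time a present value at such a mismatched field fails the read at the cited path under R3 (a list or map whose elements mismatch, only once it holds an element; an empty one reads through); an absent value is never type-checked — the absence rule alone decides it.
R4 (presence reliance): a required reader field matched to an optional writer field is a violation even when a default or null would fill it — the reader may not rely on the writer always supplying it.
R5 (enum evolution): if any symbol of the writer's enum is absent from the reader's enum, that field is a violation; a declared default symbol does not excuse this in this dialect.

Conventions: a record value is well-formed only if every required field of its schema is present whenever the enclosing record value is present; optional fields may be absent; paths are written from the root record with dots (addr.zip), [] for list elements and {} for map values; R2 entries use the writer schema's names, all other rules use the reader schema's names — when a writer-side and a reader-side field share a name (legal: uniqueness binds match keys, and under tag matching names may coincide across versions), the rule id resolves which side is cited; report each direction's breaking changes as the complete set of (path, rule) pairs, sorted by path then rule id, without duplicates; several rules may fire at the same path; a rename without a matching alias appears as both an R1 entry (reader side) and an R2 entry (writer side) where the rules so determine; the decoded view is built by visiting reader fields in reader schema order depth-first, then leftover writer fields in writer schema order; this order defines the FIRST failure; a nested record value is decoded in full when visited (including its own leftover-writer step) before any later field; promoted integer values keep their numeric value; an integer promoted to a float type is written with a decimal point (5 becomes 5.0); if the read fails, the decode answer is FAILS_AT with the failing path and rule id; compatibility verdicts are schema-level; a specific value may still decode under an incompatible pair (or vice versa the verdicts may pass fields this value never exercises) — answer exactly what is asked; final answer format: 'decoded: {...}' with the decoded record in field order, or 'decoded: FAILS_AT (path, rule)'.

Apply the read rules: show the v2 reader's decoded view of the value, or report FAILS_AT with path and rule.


decoded: {"role": "CLOSED", "codes": {"a": 0.0}, "meta": null, "age": -7, "blob": 0xC0DE, "zip": 100}

each type pair in User: writer, then reader
decoding the User value with the v2 reader:
  role := "CLOSED"
  codes := {"a": 0.0}
  meta := null (absent, optional -> null)
  age := -7
  blob := 0xC0DE (from writer avatar)
  zip := 100
  => decoded: {"role": "CLOSED", "codes": {"a": 0.0}, "meta": null, "age": -7, "blob": 0xC0DE, "zip": 100}
ruling out the remaining User differences:
  added field score to record Meta: required float64, tag 20 (in v2 it sits immediately before primary) -> changes User's schema-level verdicts only — the decode of this value is the same
  removed field id from record Meta -> fires no rule on User under this dialect and leaves the result unchanged
  field archived in record Meta: type bool changed to bytes -> changes User's schema-level verdicts only — the decode of this value is the same
  field verified in record Meta: optional changed to required -> changes User's schema-level verdicts only — the decode of this value is the same
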